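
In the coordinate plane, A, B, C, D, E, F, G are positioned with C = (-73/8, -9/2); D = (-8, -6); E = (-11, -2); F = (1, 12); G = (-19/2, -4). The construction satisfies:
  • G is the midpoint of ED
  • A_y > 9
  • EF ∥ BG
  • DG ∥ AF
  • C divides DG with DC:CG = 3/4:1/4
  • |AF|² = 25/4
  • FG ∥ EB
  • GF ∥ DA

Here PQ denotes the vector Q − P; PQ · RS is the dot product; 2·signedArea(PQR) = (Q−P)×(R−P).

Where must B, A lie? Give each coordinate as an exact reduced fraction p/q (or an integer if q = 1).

1. B_x = -43/2  [EF ∥ BG ∩ FG ∥ EB]
2. B_y = -18  [EF ∥ BG ∩ FG ∥ EB]
   → B = (-43/2, -18)
3. A_x = 5/2  [DG ∥ AF ∩ GF ∥ DA]
4. A_y = 10  [DG ∥ AF ∩ GF ∥ DA]
   → A = (5/2, 10)

A = (5/2, 10)
B = (-43/2, -18)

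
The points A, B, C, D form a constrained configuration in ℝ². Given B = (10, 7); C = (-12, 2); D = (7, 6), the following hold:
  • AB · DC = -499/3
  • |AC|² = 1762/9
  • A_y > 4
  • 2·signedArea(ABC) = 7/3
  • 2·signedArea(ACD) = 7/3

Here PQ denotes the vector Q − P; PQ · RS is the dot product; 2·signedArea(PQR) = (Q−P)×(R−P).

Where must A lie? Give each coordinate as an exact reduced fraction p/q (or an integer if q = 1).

A = (5/3, 5)

1. A_x = 5/3  [2·signedArea(ACD) = 7/3 ∩ AB · DC = -499/3]
2. A_y = 5  [2·signedArea(ACD) = 7/3 ∩ AB · DC = -499/3]
   → A = (5/3, 5)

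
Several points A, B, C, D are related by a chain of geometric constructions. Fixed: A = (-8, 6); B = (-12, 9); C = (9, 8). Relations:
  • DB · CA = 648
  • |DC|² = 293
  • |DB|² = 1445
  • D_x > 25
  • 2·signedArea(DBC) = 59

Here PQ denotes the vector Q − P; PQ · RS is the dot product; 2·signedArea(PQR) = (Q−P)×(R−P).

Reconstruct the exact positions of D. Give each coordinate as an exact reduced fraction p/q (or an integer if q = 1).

1. D_x = 26  [2·signedArea(DBC) = 59 ∩ DB · CA = 648]
2. D_y = 10  [2·signedArea(DBC) = 59 ∩ DB · CA = 648]
   → D = (26, 10)

D = (26, 10)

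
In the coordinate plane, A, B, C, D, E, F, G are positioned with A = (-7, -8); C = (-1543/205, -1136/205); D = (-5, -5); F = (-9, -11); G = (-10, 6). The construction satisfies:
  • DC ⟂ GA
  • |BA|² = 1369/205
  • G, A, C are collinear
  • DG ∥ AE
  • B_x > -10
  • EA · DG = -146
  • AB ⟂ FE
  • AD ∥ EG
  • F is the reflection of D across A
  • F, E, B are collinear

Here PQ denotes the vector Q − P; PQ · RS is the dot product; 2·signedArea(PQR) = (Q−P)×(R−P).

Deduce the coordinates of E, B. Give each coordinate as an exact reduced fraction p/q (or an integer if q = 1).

B = (-1953/205, -1751/205)
E = (-12, 3)

1. E_x = -12  [AD ∥ EG ∩ DG ∥ AE]
2. E_y = 3  [AD ∥ EG ∩ DG ∥ AE]
   → E = (-12, 3)
3. B_x = -1953/205  [F, E, B are collinear ∩ AB ⟂ FE]
4. B_y = -1751/205  [F, E, B are collinear ∩ AB ⟂ FE]
   → B = (-1953/205, -1751/205)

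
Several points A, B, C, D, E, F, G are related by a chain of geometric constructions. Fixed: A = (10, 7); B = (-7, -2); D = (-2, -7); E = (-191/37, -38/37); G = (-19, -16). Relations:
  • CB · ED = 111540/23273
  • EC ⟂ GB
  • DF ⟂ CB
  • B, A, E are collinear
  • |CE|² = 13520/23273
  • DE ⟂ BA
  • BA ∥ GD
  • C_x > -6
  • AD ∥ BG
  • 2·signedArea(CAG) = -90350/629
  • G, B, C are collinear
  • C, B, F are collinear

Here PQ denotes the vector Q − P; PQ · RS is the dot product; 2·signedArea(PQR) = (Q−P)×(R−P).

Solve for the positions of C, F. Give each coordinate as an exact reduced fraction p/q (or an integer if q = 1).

1. C_x = -3611/629  [G, B, C are collinear ∩ EC ⟂ GB]
2. C_y = -334/629  [G, B, C are collinear ∩ EC ⟂ GB]
   → C = (-3611/629, -334/629)
3. F_x = -125/17  [C, B, F are collinear ∩ DF ⟂ CB]
4. F_y = -41/17  [C, B, F are collinear ∩ DF ⟂ CB]
   → F = (-125/17, -41/17)

C = (-3611/629, -334/629)
F = (-125/17, -41/17)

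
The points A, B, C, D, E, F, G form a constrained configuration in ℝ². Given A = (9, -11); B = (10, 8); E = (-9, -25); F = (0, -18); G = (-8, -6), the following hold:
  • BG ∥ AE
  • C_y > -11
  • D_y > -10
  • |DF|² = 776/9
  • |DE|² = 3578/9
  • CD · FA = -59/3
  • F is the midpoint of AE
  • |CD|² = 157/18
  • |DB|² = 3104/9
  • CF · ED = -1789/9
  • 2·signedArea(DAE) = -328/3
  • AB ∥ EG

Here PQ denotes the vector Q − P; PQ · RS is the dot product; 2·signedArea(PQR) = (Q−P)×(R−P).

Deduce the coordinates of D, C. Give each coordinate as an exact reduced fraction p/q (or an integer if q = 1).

C = (37/6, -61/6)
D = (10/3, -28/3)

1. D_x = 10/3  [line 14·x + -18·y + -644/3 = 0 ∩ |DF|² = 776/9]
2. D_y = -28/3  [line 14·x + -18·y + -644/3 = 0 ∩ |DF|² = 776/9]
   → D = (10/3, -28/3)
3. C_x = 37/6  [CF · ED = -1789/9 ∩ CD · FA = -59/3]
4. C_y = -61/6  [CF · ED = -1789/9 ∩ CD · FA = -59/3]
   → C = (37/6, -61/6)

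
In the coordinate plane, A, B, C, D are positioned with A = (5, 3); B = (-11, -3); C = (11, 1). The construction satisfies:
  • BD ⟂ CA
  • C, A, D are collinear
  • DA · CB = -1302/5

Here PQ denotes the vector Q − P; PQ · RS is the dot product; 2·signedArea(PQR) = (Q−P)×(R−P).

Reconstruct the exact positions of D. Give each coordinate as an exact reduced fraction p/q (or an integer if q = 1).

D = (-38/5, 36/5)

1. D_x = -38/5  [C, A, D are collinear ∩ BD ⟂ CA]
2. D_y = 36/5  [C, A, D are collinear ∩ BD ⟂ CA]
   → D = (-38/5, 36/5)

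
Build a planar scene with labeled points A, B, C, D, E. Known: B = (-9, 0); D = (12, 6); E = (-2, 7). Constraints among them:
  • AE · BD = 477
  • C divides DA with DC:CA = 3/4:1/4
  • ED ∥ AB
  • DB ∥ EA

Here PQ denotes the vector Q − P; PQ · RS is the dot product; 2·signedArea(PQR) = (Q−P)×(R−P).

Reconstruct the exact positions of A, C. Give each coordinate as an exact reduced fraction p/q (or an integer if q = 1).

A = (-23, 1)
C = (-57/4, 9/4)

1. A_x = -23  [ED ∥ AB ∩ DB ∥ EA]
2. A_y = 1  [ED ∥ AB ∩ DB ∥ EA]
   → A = (-23, 1)
3. C_x = -57/4  [C divides DA with DC:CA = 3/4:1/4]
4. C_y = 9/4  [C divides DA with DC:CA = 3/4:1/4]
   → C = (-57/4, 9/4)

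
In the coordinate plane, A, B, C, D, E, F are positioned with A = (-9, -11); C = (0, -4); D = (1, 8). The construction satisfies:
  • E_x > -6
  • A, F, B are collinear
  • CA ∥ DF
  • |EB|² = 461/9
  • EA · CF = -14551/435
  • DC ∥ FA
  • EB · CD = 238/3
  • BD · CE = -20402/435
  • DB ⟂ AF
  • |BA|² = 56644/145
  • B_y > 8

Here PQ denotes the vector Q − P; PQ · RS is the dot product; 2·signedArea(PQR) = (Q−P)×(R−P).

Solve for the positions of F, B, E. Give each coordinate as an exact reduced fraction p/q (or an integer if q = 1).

1. F_x = -8  [DC ∥ FA ∩ CA ∥ DF]
2. F_y = 1  [DC ∥ FA ∩ CA ∥ DF]
   → F = (-8, 1)
3. B_x = -1067/145  [A, F, B are collinear ∩ DB ⟂ AF]
4. B_y = 1261/145  [A, F, B are collinear ∩ DB ⟂ AF]
   → B = (-1067/145, 1261/145)
5. E_x = -2227/435  [EA · CF = -14551/435 ∩ BD · CE = -20402/435]
6. E_y = 826/435  [EA · CF = -14551/435 ∩ BD · CE = -20402/435]
   → E = (-2227/435, 826/435)

B = (-1067/145, 1261/145)
E = (-2227/435, 826/435)
F = (-8, 1)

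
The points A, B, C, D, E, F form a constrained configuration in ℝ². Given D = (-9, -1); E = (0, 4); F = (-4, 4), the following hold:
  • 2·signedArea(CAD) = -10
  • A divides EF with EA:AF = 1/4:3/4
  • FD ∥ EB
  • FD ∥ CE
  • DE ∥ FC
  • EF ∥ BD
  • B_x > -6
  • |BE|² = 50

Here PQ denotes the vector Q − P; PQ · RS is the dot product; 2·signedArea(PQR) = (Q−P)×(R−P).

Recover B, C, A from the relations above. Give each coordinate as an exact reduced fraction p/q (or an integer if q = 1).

A = (-1, 4)
B = (-5, -1)
C = (5, 9)

1. B_x = -5  [EF ∥ BD ∩ FD ∥ EB]
2. B_y = -1  [EF ∥ BD ∩ FD ∥ EB]
   → B = (-5, -1)
3. C_x = 5  [FD ∥ CE ∩ DE ∥ FC]
4. C_y = 9  [FD ∥ CE ∩ DE ∥ FC]
   → C = (5, 9)
5. A_x = -1  [A divides EF with EA:AF = 1/4:3/4]
6. A_y = 4  [A divides EF with EA:AF = 1/4:3/4]
   → A = (-1, 4)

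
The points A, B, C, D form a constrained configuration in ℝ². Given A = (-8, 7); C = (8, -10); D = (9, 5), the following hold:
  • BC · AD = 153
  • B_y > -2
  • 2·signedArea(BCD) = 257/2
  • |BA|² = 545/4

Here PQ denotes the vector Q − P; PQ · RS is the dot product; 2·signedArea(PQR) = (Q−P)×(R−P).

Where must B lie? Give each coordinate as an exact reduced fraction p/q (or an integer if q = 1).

B = (0, -3/2)

1. B_x = 0  [2·signedArea(BCD) = 257/2 ∩ BC · AD = 153]
2. B_y = -3/2  [2·signedArea(BCD) = 257/2 ∩ BC · AD = 153]
   → B = (0, -3/2)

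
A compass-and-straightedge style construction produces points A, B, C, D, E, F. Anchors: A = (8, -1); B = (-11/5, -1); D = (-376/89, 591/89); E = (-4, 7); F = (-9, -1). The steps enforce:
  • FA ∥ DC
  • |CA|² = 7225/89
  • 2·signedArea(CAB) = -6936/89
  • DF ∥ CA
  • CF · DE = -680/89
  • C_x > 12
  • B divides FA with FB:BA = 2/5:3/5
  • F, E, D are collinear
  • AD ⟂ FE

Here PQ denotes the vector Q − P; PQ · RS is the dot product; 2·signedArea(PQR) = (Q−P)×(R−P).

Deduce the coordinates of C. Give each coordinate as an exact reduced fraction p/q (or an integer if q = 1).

1. C_x = 1137/89  [DF ∥ CA ∩ FA ∥ DC]
2. C_y = 591/89  [DF ∥ CA ∩ FA ∥ DC]
   → C = (1137/89, 591/89)

C = (1137/89, 591/89)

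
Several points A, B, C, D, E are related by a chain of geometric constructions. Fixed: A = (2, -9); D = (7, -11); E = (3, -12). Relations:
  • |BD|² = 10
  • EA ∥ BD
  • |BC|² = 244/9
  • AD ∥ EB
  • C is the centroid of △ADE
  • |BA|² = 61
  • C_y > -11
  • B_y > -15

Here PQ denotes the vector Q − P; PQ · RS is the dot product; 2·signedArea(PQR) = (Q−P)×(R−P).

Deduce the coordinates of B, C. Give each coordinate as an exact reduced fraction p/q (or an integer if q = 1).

1. B_x = 8  [EA ∥ BD ∩ AD ∥ EB]
2. B_y = -14  [EA ∥ BD ∩ AD ∥ EB]
   → B = (8, -14)
3. C_x = 4  [C is the centroid of △ADE]
4. C_y = -32/3  [C is the centroid of △ADE]
   → C = (4, -32/3)

B = (8, -14)
C = (4, -32/3)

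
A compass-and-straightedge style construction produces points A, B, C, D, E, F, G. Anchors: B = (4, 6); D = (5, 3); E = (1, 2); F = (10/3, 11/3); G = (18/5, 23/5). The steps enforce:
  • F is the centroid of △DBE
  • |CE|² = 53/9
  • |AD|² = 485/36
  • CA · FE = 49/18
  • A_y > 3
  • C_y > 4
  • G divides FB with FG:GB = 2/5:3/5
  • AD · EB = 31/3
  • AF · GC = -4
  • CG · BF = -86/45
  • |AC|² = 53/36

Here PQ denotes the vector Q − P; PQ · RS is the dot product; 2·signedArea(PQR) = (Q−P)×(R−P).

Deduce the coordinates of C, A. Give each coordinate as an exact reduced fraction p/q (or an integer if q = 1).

1. C_x = 5/3  [line 2/3·x + 7/3·y + -101/9 = 0 ∩ |CE|² = 53/9]
2. C_y = 13/3  [line 2/3·x + 7/3·y + -101/9 = 0 ∩ |CE|² = 53/9]
   → C = (5/3, 13/3)
3. A_x = 4/3  [AF · GC = -4 ∩ CA · FE = 49/18]
4. A_y = 19/6  [AF · GC = -4 ∩ CA · FE = 49/18]
   → A = (4/3, 19/6)

A = (4/3, 19/6)
C = (5/3, 13/3)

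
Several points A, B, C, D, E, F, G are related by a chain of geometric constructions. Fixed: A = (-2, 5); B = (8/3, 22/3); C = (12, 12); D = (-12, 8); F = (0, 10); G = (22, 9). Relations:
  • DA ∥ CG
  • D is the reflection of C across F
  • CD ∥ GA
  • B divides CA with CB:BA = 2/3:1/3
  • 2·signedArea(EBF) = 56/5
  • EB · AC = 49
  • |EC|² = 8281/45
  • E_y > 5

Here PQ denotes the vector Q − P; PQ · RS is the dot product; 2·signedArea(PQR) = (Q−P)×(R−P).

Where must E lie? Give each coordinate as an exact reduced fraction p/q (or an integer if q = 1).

E = (-2/15, 89/15)

1. E_x = -2/15  [2·signedArea(EBF) = 56/5 ∩ EB · AC = 49]
2. E_y = 89/15  [2·signedArea(EBF) = 56/5 ∩ EB · AC = 49]
   → E = (-2/15, 89/15)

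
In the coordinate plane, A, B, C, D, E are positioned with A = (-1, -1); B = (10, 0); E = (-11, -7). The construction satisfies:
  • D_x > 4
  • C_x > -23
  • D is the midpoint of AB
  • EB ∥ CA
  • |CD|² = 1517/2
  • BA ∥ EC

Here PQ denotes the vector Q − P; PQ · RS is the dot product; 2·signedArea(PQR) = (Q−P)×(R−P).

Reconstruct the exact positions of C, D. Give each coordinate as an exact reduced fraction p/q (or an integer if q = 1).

1. C_x = -22  [EB ∥ CA ∩ BA ∥ EC]
2. C_y = -8  [EB ∥ CA ∩ BA ∥ EC]
   → C = (-22, -8)
3. D_x = 9/2  [D is the midpoint of AB]
4. D_y = -1/2  [D is the midpoint of AB]
   → D = (9/2, -1/2)

C = (-22, -8)
D = (9/2, -1/2)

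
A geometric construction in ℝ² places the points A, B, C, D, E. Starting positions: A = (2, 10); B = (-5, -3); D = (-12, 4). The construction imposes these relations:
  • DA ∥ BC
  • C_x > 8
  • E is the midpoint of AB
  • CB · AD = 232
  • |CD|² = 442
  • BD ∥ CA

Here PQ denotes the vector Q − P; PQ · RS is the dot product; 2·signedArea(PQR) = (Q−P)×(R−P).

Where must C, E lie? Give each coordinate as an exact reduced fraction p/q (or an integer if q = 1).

1. C_x = 9  [BD ∥ CA ∩ DA ∥ BC]
2. C_y = 3  [BD ∥ CA ∩ DA ∥ BC]
   → C = (9, 3)
3. E_x = -3/2  [E is the midpoint of AB]
4. E_y = 7/2  [E is the midpoint of AB]
   → E = (-3/2, 7/2)

C = (9, 3)
E = (-3/2, 7/2)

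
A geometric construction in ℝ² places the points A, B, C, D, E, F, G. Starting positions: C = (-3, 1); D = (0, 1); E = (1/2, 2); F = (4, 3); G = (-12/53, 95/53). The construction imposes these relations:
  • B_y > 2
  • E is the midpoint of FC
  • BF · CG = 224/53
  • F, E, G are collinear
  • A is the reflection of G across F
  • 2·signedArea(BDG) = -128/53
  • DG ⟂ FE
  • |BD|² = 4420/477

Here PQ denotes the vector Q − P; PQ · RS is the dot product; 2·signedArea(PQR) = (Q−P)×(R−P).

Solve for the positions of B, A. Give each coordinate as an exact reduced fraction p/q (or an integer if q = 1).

1. B_x = 412/159  [line -42/53·x + -12/53·y + 140/53 = 0 ∩ |BD|² = 4420/477]
2. B_y = 413/159  [line -42/53·x + -12/53·y + 140/53 = 0 ∩ |BD|² = 4420/477]
   → B = (412/159, 413/159)
3. A_x = 436/53  [A is the reflection of G across F]
4. A_y = 223/53  [A is the reflection of G across F]
   → A = (436/53, 223/53)

A = (436/53, 223/53)
B = (412/159, 413/159)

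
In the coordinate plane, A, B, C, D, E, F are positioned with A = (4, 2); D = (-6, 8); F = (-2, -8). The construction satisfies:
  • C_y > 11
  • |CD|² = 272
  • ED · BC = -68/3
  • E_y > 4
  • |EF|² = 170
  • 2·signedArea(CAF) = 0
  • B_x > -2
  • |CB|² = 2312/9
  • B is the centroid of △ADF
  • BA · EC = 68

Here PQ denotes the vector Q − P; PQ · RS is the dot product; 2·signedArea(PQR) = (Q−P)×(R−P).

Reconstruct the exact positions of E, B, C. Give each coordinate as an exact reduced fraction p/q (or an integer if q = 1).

1. B_x = -4/3  [B is the centroid of △ADF]
2. B_y = 2/3  [B is the centroid of △ADF]
   → B = (-4/3, 2/3)
3. C_x = 10  [line 10·x + -6·y + -28 = 0 ∩ |CD|² = 272]
4. C_y = 12  [line 10·x + -6·y + -28 = 0 ∩ |CD|² = 272]
   → C = (10, 12)
5. E_x = -1  [ED · BC = -68/3 ∩ BA · EC = 68]
6. E_y = 5  [ED · BC = -68/3 ∩ BA · EC = 68]
   → E = (-1, 5)

B = (-4/3, 2/3)
C = (10, 12)
E = (-1, 5)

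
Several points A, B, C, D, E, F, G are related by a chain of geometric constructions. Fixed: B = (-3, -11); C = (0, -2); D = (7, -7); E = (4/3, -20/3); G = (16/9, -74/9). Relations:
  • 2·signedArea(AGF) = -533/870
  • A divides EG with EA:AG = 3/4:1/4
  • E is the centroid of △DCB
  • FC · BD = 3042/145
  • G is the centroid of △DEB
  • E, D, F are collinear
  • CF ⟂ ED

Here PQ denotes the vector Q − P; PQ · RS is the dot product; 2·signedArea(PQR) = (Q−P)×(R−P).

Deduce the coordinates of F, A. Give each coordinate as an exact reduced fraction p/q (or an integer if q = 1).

1. F_x = -39/145  [E, D, F are collinear ∩ CF ⟂ ED]
2. F_y = -953/145  [E, D, F are collinear ∩ CF ⟂ ED]
   → F = (-39/145, -953/145)
3. A_x = 5/3  [A divides EG with EA:AG = 3/4:1/4]
4. A_y = -47/6  [A divides EG with EA:AG = 3/4:1/4]
   → A = (5/3, -47/6)

A = (5/3, -47/6)
F = (-39/145, -953/145)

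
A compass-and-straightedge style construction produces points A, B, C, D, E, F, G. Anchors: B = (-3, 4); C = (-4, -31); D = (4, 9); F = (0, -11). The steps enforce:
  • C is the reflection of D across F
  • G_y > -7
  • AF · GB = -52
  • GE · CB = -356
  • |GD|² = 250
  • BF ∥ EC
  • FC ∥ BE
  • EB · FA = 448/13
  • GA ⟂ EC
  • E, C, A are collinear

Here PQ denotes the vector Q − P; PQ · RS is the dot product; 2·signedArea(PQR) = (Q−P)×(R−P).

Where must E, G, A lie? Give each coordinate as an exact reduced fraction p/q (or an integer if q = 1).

A = (-113/13, -98/13)
E = (-7, -16)
G = (-1, -6)

1. E_x = -7  [BF ∥ EC ∩ FC ∥ BE]
2. E_y = -16  [BF ∥ EC ∩ FC ∥ BE]
   → E = (-7, -16)
3. A_x = -113/13  [E, C, A are collinear ∩ EB · FA = 448/13]
4. A_y = -98/13  [E, C, A are collinear ∩ EB · FA = 448/13]
   → A = (-113/13, -98/13)
5. G_x = -1  [GE · CB = -356 ∩ GA ⟂ EC]
6. G_y = -6  [GE · CB = -356 ∩ GA ⟂ EC]
   → G = (-1, -6)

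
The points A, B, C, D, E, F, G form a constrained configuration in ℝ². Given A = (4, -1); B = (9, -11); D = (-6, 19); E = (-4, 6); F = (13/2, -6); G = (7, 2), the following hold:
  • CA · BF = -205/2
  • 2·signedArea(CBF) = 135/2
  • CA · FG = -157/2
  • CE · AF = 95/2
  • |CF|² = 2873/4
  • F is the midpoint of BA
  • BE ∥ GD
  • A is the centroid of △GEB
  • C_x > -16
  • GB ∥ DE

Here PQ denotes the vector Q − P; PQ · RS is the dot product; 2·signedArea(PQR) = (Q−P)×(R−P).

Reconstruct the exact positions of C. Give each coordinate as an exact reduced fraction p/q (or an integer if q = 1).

1. C_x = -15  [CE · AF = 95/2 ∩ CA · FG = -157/2]
2. C_y = 10  [CE · AF = 95/2 ∩ CA · FG = -157/2]
   → C = (-15, 10)

C = (-15, 10)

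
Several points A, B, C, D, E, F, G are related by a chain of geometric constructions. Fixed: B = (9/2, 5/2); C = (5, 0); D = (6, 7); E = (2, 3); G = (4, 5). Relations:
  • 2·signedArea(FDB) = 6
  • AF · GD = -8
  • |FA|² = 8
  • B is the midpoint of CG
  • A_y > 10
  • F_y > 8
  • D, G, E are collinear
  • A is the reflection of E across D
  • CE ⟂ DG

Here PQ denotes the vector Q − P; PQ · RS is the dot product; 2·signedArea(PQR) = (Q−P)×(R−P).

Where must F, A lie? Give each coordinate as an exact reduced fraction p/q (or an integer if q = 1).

1. A_x = 10  [A is the reflection of E across D]
2. A_y = 11  [A is the reflection of E across D]
   → A = (10, 11)
3. F_x = 8  [2·signedArea(FDB) = 6 ∩ AF · GD = -8]
4. F_y = 9  [2·signedArea(FDB) = 6 ∩ AF · GD = -8]
   → F = (8, 9)

A = (10, 11)
F = (8, 9)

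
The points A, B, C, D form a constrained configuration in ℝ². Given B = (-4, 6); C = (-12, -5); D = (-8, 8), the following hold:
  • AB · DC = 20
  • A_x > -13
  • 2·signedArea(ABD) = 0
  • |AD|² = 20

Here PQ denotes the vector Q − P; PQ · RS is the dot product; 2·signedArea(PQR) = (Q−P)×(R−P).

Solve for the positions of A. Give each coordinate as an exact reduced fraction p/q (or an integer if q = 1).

1. A_x = -12  [2·signedArea(ABD) = 0 ∩ AB · DC = 20]
2. A_y = 10  [2·signedArea(ABD) = 0 ∩ AB · DC = 20]
   → A = (-12, 10)

A = (-12, 10)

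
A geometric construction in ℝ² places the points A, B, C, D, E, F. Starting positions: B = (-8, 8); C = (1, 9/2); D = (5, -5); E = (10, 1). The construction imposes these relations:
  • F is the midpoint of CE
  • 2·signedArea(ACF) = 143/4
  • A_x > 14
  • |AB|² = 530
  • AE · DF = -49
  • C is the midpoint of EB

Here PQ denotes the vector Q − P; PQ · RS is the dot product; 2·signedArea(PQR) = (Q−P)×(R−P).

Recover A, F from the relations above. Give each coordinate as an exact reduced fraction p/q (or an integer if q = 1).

A = (15, 7)
F = (11/2, 11/4)

1. F_x = 11/2  [F is the midpoint of CE]
2. F_y = 11/4  [F is the midpoint of CE]
   → F = (11/2, 11/4)
3. A_x = 15  [AE · DF = -49 ∩ 2·signedArea(ACF) = 143/4]
4. A_y = 7  [AE · DF = -49 ∩ 2·signedArea(ACF) = 143/4]
   → A = (15, 7)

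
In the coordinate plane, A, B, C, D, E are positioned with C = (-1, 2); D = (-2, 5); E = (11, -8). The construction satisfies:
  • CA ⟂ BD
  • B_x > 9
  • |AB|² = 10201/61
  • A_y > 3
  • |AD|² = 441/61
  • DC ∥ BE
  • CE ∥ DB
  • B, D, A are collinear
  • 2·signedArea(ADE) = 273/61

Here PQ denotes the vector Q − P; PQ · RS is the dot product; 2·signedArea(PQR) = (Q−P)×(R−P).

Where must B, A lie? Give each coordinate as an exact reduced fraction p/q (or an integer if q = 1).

1. B_x = 10  [DC ∥ BE ∩ CE ∥ DB]
2. B_y = -5  [DC ∥ BE ∩ CE ∥ DB]
   → B = (10, -5)
3. A_x = 4/61  [B, D, A are collinear ∩ CA ⟂ BD]
4. A_y = 200/61  [B, D, A are collinear ∩ CA ⟂ BD]
   → A = (4/61, 200/61)

A = (4/61, 200/61)
B = (10, -5)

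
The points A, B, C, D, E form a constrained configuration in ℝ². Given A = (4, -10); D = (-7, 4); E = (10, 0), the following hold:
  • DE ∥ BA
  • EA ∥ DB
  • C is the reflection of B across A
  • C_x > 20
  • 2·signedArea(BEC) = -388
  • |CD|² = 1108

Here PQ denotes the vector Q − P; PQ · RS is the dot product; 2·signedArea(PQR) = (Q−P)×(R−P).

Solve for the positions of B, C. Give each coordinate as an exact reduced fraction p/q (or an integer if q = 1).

B = (-13, -6)
C = (21, -14)

1. B_x = -13  [DE ∥ BA ∩ EA ∥ DB]
2. B_y = -6  [DE ∥ BA ∩ EA ∥ DB]
   → B = (-13, -6)
3. C_x = 21  [C is the reflection of B across A]
4. C_y = -14  [C is the reflection of B across A]
   → C = (21, -14)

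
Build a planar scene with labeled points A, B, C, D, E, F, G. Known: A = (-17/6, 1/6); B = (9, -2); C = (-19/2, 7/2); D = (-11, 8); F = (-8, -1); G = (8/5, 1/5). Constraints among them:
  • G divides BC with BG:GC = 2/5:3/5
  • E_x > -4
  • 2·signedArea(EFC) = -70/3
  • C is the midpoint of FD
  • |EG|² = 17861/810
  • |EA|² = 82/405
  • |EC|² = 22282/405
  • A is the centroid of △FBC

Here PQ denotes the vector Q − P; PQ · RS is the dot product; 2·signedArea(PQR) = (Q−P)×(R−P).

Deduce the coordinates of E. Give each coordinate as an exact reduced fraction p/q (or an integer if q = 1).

1. E_x = -277/90  [line -9/2·x + -3/2·y + -85/6 = 0 ∩ |EC|² = 22282/405]
2. E_y = -19/90  [line -9/2·x + -3/2·y + -85/6 = 0 ∩ |EC|² = 22282/405]
   → E = (-277/90, -19/90)

E = (-277/90, -19/90)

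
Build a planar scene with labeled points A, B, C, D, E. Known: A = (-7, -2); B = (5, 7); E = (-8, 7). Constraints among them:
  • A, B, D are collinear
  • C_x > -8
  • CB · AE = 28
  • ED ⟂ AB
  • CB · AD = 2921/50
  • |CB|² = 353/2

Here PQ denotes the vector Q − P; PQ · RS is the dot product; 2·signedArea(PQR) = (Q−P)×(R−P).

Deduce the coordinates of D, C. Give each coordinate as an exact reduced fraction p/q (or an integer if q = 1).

1. D_x = -83/25  [A, B, D are collinear ∩ ED ⟂ AB]
2. D_y = 19/25  [A, B, D are collinear ∩ ED ⟂ AB]
   → D = (-83/25, 19/25)
3. C_x = -15/2  [CB · AD = 2921/50 ∩ CB · AE = 28]
4. C_y = 5/2  [CB · AD = 2921/50 ∩ CB · AE = 28]
   → C = (-15/2, 5/2)

C = (-15/2, 5/2)
D = (-83/25, 19/25)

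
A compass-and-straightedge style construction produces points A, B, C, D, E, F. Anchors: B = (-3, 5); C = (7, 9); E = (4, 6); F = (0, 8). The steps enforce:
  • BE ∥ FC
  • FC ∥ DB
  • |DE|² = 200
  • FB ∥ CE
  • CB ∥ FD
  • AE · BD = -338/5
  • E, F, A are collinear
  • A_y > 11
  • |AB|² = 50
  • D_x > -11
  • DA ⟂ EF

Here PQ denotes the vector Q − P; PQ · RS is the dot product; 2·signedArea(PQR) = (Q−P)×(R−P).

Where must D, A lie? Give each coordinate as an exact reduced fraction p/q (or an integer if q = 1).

1. D_x = -10  [FC ∥ DB ∩ CB ∥ FD]
2. D_y = 4  [FC ∥ DB ∩ CB ∥ FD]
   → D = (-10, 4)
3. A_x = -32/5  [E, F, A are collinear ∩ DA ⟂ EF]
4. A_y = 56/5  [E, F, A are collinear ∩ DA ⟂ EF]
   → A = (-32/5, 56/5)

A = (-32/5, 56/5)
D = (-10, 4)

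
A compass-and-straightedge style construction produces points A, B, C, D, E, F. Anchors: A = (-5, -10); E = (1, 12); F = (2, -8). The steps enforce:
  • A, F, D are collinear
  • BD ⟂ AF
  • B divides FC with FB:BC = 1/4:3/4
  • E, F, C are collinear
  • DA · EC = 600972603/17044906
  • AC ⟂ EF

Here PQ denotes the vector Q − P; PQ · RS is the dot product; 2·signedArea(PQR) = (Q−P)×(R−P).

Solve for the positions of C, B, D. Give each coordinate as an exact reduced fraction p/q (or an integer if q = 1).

1. C_x = 835/401  [E, F, C are collinear ∩ AC ⟂ EF]
2. C_y = -3868/401  [E, F, C are collinear ∩ AC ⟂ EF]
   → C = (835/401, -3868/401)
3. B_x = 3241/1604  [B divides FC with FB:BC = 1/4:3/4]
4. B_y = -3373/401  [B divides FC with FB:BC = 1/4:3/4]
   → B = (3241/1604, -3373/401)
5. D_x = 162401/85012  [A, F, D are collinear ∩ BD ⟂ AF]
6. D_y = -341137/42506  [A, F, D are collinear ∩ BD ⟂ AF]
   → D = (162401/85012, -341137/42506)

B = (3241/1604, -3373/401)
C = (835/401, -3868/401)
D = (162401/85012, -341137/42506)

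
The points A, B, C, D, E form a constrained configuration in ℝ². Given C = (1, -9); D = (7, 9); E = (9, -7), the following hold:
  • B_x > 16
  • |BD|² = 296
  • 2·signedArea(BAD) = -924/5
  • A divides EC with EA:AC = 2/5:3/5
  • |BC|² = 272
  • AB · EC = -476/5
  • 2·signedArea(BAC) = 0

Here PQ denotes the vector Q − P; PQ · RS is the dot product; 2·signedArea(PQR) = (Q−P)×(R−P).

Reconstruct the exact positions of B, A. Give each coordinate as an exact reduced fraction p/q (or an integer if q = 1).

A = (29/5, -39/5)
B = (17, -5)

1. A_x = 29/5  [A divides EC with EA:AC = 2/5:3/5]
2. A_y = -39/5  [A divides EC with EA:AC = 2/5:3/5]
   → A = (29/5, -39/5)
3. B_x = 17  [2·signedArea(BAC) = 0 ∩ AB · EC = -476/5]
4. B_y = -5  [2·signedArea(BAC) = 0 ∩ AB · EC = -476/5]
   → B = (17, -5)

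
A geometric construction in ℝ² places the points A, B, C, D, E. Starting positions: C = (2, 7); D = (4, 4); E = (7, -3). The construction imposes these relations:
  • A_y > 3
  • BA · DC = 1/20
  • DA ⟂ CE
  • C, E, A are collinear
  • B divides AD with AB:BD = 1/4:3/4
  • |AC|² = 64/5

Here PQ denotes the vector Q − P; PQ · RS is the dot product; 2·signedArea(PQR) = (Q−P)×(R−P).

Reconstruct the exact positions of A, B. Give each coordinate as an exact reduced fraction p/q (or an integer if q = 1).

A = (18/5, 19/5)
B = (37/10, 77/20)

1. A_x = 18/5  [C, E, A are collinear ∩ DA ⟂ CE]
2. A_y = 19/5  [C, E, A are collinear ∩ DA ⟂ CE]
   → A = (18/5, 19/5)
3. B_x = 37/10  [B divides AD with AB:BD = 1/4:3/4]
4. B_y = 77/20  [B divides AD with AB:BD = 1/4:3/4]
   → B = (37/10, 77/20)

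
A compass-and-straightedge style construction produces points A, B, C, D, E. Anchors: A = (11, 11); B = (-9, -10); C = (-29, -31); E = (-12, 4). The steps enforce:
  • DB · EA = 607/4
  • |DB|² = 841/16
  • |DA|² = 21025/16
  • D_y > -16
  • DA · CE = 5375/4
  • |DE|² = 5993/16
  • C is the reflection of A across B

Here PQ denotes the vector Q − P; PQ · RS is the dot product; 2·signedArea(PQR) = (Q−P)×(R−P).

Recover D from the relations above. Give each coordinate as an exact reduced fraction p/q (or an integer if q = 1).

D = (-14, -61/4)

1. D_x = -14  [DA · CE = 5375/4 ∩ DB · EA = 607/4]
2. D_y = -61/4  [DA · CE = 5375/4 ∩ DB · EA = 607/4]
   → D = (-14, -61/4)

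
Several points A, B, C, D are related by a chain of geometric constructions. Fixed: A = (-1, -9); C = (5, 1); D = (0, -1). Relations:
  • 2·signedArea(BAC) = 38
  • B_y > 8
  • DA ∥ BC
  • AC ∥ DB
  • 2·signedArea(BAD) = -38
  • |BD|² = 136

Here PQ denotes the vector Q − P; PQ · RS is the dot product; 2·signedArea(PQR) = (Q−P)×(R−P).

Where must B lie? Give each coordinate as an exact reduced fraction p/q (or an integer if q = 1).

B = (6, 9)

1. B_x = 6  [DA ∥ BC ∩ AC ∥ DB]
2. B_y = 9  [DA ∥ BC ∩ AC ∥ DB]
   → B = (6, 9)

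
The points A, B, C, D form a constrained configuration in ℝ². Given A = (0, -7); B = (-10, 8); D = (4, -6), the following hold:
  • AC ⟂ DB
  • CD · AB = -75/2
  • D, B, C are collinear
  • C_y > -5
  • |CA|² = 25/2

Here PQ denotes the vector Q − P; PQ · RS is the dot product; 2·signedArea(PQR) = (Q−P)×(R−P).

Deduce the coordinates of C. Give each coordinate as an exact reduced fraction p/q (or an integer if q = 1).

1. C_x = 5/2  [D, B, C are collinear ∩ AC ⟂ DB]
2. C_y = -9/2  [D, B, C are collinear ∩ AC ⟂ DB]
   → C = (5/2, -9/2)

C = (5/2, -9/2)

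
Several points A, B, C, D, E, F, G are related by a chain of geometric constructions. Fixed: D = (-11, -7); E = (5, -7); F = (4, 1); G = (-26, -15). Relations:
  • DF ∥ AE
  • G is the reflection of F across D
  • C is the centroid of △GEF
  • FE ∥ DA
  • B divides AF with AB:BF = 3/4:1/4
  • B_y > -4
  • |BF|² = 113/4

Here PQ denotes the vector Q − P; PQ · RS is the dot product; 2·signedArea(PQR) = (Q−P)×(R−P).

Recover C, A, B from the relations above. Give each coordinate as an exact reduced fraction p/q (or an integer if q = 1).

1. C_x = -17/3  [C is the centroid of △GEF]
2. C_y = -7  [C is the centroid of △GEF]
   → C = (-17/3, -7)
3. A_x = -10  [DF ∥ AE ∩ FE ∥ DA]
4. A_y = -15  [DF ∥ AE ∩ FE ∥ DA]
   → A = (-10, -15)
5. B_x = 1/2  [B divides AF with AB:BF = 3/4:1/4]
6. B_y = -3  [B divides AF with AB:BF = 3/4:1/4]
   → B = (1/2, -3)

A = (-10, -15)
B = (1/2, -3)
C = (-17/3, -7)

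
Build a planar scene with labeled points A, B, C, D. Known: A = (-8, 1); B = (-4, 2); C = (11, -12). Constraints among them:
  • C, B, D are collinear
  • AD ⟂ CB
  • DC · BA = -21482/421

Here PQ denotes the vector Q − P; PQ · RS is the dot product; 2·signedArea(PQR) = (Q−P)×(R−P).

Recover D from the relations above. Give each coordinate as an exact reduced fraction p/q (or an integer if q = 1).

1. D_x = -2374/421  [C, B, D are collinear ∩ AD ⟂ CB]
2. D_y = 1486/421  [C, B, D are collinear ∩ AD ⟂ CB]
   → D = (-2374/421, 1486/421)

D = (-2374/421, 1486/421)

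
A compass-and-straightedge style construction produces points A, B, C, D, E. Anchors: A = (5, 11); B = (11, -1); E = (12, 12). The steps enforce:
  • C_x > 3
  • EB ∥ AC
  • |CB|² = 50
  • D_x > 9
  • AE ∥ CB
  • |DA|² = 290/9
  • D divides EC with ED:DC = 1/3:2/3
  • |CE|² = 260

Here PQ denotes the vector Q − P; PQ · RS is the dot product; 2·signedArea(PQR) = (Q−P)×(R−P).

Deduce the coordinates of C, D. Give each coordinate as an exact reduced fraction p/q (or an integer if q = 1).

C = (4, -2)
D = (28/3, 22/3)

1. C_x = 4  [AE ∥ CB ∩ EB ∥ AC]
2. C_y = -2  [AE ∥ CB ∩ EB ∥ AC]
   → C = (4, -2)
3. D_x = 28/3  [D divides EC with ED:DC = 1/3:2/3]
4. D_y = 22/3  [D divides EC with ED:DC = 1/3:2/3]
   → D = (28/3, 22/3)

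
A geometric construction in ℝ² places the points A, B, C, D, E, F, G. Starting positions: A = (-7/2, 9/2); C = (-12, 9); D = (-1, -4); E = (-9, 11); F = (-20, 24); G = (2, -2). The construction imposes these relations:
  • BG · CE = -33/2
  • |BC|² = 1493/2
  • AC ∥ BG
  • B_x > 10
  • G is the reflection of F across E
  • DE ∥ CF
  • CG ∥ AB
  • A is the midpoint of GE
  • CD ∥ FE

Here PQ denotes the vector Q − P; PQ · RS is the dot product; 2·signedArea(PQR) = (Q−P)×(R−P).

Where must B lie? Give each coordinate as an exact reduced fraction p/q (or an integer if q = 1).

B = (21/2, -13/2)

1. B_x = 21/2  [AC ∥ BG ∩ CG ∥ AB]
2. B_y = -13/2  [AC ∥ BG ∩ CG ∥ AB]
   → B = (21/2, -13/2)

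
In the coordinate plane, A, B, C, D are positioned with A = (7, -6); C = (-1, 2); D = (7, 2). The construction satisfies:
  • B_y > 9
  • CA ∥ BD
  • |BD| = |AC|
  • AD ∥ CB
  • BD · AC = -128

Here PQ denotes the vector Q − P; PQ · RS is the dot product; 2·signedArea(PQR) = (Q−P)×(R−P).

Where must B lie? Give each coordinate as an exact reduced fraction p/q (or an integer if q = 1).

1. B_x = -1  [CA ∥ BD ∩ AD ∥ CB]
2. B_y = 10  [CA ∥ BD ∩ AD ∥ CB]
   → B = (-1, 10)

B = (-1, 10)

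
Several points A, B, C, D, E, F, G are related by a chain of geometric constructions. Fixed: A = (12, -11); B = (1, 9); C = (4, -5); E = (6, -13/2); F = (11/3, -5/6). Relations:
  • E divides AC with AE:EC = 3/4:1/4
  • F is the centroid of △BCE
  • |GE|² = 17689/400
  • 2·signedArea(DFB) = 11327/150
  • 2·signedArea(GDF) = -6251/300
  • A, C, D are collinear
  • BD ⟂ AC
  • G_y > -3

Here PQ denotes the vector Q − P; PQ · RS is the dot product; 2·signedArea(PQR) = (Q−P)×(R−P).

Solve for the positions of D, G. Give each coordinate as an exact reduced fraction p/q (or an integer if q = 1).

D = (-116/25, 37/25)
G = (17/25, -251/100)

1. D_x = -116/25  [A, C, D are collinear ∩ BD ⟂ AC]
2. D_y = 37/25  [A, C, D are collinear ∩ BD ⟂ AC]
   → D = (-116/25, 37/25)
3. G_x = 17/25  [line 347/150·x + 623/75·y + 5783/300 = 0 ∩ |GE|² = 17689/400]
4. G_y = -251/100  [line 347/150·x + 623/75·y + 5783/300 = 0 ∩ |GE|² = 17689/400]
   → G = (17/25, -251/100)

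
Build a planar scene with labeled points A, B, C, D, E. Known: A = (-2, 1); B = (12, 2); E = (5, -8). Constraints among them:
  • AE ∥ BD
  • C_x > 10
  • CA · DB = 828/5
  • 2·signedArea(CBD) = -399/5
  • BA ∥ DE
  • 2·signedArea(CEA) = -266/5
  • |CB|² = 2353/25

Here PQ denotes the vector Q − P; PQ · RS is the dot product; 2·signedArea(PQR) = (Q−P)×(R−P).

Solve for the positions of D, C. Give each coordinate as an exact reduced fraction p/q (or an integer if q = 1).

1. D_x = 19  [BA ∥ DE ∩ AE ∥ BD]
2. D_y = -7  [BA ∥ DE ∩ AE ∥ BD]
   → D = (19, -7)
3. C_x = 53/5  [2·signedArea(CEA) = -266/5 ∩ CA · DB = 828/5]
4. C_y = -38/5  [2·signedArea(CEA) = -266/5 ∩ CA · DB = 828/5]
   → C = (53/5, -38/5)

C = (53/5, -38/5)
D = (19, -7)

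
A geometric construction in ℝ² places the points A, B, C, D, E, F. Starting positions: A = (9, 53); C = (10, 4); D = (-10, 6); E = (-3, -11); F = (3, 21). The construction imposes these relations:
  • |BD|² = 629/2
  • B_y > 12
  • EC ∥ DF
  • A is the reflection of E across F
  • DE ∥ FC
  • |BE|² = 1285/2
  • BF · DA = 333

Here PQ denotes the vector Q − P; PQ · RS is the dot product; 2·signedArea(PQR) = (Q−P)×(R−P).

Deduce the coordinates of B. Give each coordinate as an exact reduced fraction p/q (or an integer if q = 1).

1. B_x = 13/2  [line -19·x + -47·y + 711 = 0 ∩ |BE|² = 1285/2]
2. B_y = 25/2  [line -19·x + -47·y + 711 = 0 ∩ |BE|² = 1285/2]
   → B = (13/2, 25/2)

B = (13/2, 25/2)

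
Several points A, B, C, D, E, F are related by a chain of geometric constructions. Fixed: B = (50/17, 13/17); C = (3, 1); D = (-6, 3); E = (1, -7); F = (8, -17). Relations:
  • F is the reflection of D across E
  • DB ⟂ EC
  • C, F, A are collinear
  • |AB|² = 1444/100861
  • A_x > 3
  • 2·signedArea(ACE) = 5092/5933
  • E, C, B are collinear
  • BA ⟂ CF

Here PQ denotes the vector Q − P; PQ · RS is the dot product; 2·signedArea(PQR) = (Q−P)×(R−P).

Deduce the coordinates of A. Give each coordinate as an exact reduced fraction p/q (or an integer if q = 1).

1. A_x = 18134/5933  [C, F, A are collinear ∩ BA ⟂ CF]
2. A_y = 4727/5933  [C, F, A are collinear ∩ BA ⟂ CF]
   → A = (18134/5933, 4727/5933)

A = (18134/5933, 4727/5933)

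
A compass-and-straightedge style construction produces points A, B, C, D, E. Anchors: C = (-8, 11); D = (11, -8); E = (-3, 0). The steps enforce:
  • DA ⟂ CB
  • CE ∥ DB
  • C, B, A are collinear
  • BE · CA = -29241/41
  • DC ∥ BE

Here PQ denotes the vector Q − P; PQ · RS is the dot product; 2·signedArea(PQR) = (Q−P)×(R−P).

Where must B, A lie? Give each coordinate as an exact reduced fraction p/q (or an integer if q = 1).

1. B_x = 16  [DC ∥ BE ∩ CE ∥ DB]
2. B_y = -19  [DC ∥ BE ∩ CE ∥ DB]
   → B = (16, -19)
3. A_x = 356/41  [C, B, A are collinear ∩ DA ⟂ CB]
4. A_y = -404/41  [C, B, A are collinear ∩ DA ⟂ CB]
   → A = (356/41, -404/41)

A = (356/41, -404/41)
B = (16, -19)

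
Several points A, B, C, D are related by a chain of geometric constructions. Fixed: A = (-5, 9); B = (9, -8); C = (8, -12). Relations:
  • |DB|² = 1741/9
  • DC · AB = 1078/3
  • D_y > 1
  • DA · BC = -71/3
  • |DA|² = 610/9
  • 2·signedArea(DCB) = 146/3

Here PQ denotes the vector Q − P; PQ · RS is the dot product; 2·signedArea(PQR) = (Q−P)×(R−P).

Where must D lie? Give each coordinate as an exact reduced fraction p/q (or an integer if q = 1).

1. D_x = -2/3  [DA · BC = -71/3 ∩ DC · AB = 1078/3]
2. D_y = 2  [DA · BC = -71/3 ∩ DC · AB = 1078/3]
   → D = (-2/3, 2)

D = (-2/3, 2)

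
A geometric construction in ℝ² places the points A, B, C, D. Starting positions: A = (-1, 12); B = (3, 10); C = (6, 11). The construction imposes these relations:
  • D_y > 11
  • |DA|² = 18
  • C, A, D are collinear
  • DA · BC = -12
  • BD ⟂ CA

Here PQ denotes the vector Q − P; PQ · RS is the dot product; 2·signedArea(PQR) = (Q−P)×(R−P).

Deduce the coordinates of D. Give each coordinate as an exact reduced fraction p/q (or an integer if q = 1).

1. D_x = 16/5  [C, A, D are collinear ∩ BD ⟂ CA]
2. D_y = 57/5  [C, A, D are collinear ∩ BD ⟂ CA]
   → D = (16/5, 57/5)

D = (16/5, 57/5)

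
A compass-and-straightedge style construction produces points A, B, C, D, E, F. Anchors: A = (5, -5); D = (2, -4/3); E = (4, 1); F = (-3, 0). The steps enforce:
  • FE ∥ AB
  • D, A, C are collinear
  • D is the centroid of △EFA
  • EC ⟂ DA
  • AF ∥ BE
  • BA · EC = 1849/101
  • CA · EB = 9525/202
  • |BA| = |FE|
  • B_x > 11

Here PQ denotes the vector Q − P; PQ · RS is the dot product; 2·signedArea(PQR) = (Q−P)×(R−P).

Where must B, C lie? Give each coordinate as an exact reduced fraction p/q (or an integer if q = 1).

1. B_x = 12  [AF ∥ BE ∩ FE ∥ AB]
2. B_y = -4  [AF ∥ BE ∩ FE ∥ AB]
   → B = (12, -4)
3. C_x = 335/202  [D, A, C are collinear ∩ EC ⟂ DA]
4. C_y = -185/202  [D, A, C are collinear ∩ EC ⟂ DA]
   → C = (335/202, -185/202)

B = (12, -4)
C = (335/202, -185/202)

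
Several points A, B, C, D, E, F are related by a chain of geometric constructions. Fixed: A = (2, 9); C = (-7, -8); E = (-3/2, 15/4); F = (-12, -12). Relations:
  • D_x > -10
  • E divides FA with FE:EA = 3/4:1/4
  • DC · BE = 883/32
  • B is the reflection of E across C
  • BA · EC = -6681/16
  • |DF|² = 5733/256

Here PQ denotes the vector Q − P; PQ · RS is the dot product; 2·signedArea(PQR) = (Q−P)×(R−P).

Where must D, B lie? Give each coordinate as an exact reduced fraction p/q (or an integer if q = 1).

B = (-25/2, -79/4)
D = (-75/8, -129/16)

1. B_x = -25/2  [B is the reflection of E across C]
2. B_y = -79/4  [B is the reflection of E across C]
   → B = (-25/2, -79/4)
3. D_x = -75/8  [line -11·x + -47/2·y + -9363/32 = 0 ∩ |DF|² = 5733/256]
4. D_y = -129/16  [line -11·x + -47/2·y + -9363/32 = 0 ∩ |DF|² = 5733/256]
   → D = (-75/8, -129/16)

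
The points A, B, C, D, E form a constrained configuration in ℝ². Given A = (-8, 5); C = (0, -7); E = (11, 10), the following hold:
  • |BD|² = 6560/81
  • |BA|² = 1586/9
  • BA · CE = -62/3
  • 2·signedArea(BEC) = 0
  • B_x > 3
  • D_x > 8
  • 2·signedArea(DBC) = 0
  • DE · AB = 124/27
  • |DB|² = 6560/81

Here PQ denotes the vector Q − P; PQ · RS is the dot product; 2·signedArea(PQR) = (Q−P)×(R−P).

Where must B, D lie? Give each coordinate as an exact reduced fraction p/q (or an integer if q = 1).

1. B_x = 11/3  [2·signedArea(BEC) = 0 ∩ BA · CE = -62/3]
2. B_y = -4/3  [2·signedArea(BEC) = 0 ∩ BA · CE = -62/3]
   → B = (11/3, -4/3)
3. D_x = 77/9  [2·signedArea(DBC) = 0 ∩ DE · AB = 124/27]
4. D_y = 56/9  [2·signedArea(DBC) = 0 ∩ DE · AB = 124/27]
   → D = (77/9, 56/9)

B = (11/3, -4/3)
D = (77/9, 56/9)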